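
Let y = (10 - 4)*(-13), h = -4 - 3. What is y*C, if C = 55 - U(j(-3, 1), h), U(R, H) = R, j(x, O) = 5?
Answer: -3900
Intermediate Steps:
h = -7
y = -78 (y = 6*(-13) = -78)
C = 50 (C = 55 - 1*5 = 55 - 5 = 50)
y*C = -78*50 = -3900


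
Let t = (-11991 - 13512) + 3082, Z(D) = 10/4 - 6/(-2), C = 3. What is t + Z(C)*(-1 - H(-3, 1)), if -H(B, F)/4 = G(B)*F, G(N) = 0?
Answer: -44853/2 ≈ -22427.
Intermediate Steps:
H(B, F) = 0 (H(B, F) = -0*F = -4*0 = 0)
Z(D) = 11/2 (Z(D) = 10*(¼) - 6*(-½) = 5/2 + 3 = 11/2)
t = -22421 (t = -25503 + 3082 = -22421)
t + Z(C)*(-1 - H(-3, 1)) = -22421 + 11*(-1 - 1*0)/2 = -22421 + 11*(-1 + 0)/2 = -22421 + (11/2)*(-1) = -22421 - 11/2 = -44853/2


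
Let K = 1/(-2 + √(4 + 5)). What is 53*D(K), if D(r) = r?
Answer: 53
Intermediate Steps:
K = 1 (K = 1/(-2 + √9) = 1/(-2 + 3) = 1/1 = 1)
53*D(K) = 53*1 = 53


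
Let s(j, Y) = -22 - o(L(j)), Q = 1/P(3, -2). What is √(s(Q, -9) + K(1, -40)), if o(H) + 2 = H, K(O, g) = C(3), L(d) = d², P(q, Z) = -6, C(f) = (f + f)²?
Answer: 5*√23/6 ≈ 3.9965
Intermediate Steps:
C(f) = 4*f² (C(f) = (2*f)² = 4*f²)
K(O, g) = 36 (K(O, g) = 4*3² = 4*9 = 36)
o(H) = -2 + H
Q = -⅙ (Q = 1/(-6) = -⅙ ≈ -0.16667)
s(j, Y) = -20 - j² (s(j, Y) = -22 - (-2 + j²) = -22 + (2 - j²) = -20 - j²)
√(s(Q, -9) + K(1, -40)) = √((-20 - (-⅙)²) + 36) = √((-20 - 1*1/36) + 36) = √((-20 - 1/36) + 36) = √(-721/36 + 36) = √(575/36) = 5*√23/6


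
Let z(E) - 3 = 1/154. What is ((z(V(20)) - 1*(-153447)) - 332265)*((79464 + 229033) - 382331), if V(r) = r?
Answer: 1016602219753/77 ≈ 1.3203e+10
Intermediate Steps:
z(E) = 463/154 (z(E) = 3 + 1/154 = 463/154)
((z(V(20)) - 1*(-153447)) - 332265)*((79464 + 229033) - 382331) = ((463/154 - 1*(-153447)) - 332265)*((79464 + 229033) - 382331) = ((463/154 + 153447) - 332265)*(308497 - 382331) = (23631301/154 - 332265)*(-73834) = -27537509/154*(-73834) = 1016602219753/77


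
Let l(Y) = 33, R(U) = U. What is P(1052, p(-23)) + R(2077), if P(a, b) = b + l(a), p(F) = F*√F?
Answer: 2110 - 23*I*√23 ≈ 2110.0 - 110.3*I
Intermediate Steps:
p(F) = F^(3/2)
P(a, b) = 33 + b (P(a, b) = b + 33 = 33 + b)
P(1052, p(-23)) + R(2077) = (33 + (-23)^(3/2)) + 2077 = (33 - 23*I*√23) + 2077 = 2110 - 23*I*√23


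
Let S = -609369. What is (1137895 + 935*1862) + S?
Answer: 2269496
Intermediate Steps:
(1137895 + 935*1862) + S = (1137895 + 935*1862) - 609369 = (1137895 + 1740970) - 609369 = 2878865 - 609369 = 2269496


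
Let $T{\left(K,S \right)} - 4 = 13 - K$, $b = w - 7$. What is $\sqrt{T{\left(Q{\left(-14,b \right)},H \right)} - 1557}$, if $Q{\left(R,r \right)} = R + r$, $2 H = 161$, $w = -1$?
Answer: $i \sqrt{1518} \approx 38.962 i$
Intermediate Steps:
$b = -8$ ($b = -1 - 7 = -8$)
$H = \frac{161}{2}$ ($H = \frac{1}{2} \cdot 161 = \frac{161}{2} \approx 80.5$)
$T{\left(K,S \right)} = 17 - K$ ($T{\left(K,S \right)} = 4 - \left(-13 + K\right) = 17 - K$)
$\sqrt{T{\left(Q{\left(-14,b \right)},H \right)} - 1557} = \sqrt{\left(17 - \left(-14 - 8\right)\right) - 1557} = \sqrt{\left(17 - -22\right) - 1557} = \sqrt{\left(17 + 22\right) - 1557} = \sqrt{39 - 1557} = \sqrt{-1518} = i \sqrt{1518}$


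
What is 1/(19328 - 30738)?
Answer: -1/11410 ≈ -8.7642e-5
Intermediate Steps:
1/(19328 - 30738) = 1/(-11410) = -1/11410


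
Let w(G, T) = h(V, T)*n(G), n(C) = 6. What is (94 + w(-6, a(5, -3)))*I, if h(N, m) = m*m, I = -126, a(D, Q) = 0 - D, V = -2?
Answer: -30744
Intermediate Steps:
a(D, Q) = -D
h(N, m) = m**2
w(G, T) = 6*T**2 (w(G, T) = T**2*6 = 6*T**2)
(94 + w(-6, a(5, -3)))*I = (94 + 6*(-1*5)**2)*(-126) = (94 + 6*(-5)**2)*(-126) = (94 + 6*25)*(-126) = (94 + 150)*(-126) = 244*(-126) = -30744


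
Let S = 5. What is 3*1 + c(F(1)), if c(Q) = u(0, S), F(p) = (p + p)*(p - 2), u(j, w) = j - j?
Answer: 3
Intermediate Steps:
u(j, w) = 0
F(p) = 2*p*(-2 + p) (F(p) = (2*p)*(-2 + p) = 2*p*(-2 + p))
c(Q) = 0
3*1 + c(F(1)) = 3*1 + 0 = 3 + 0 = 3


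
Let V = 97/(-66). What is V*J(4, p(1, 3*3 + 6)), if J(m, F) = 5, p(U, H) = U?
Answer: -485/66 ≈ -7.3485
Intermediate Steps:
V = -97/66 (V = 97*(-1/66) = -97/66 ≈ -1.4697)
V*J(4, p(1, 3*3 + 6)) = -97/66*5 = -485/66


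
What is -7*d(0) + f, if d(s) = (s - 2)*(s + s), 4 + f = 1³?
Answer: -3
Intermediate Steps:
f = -3 (f = -4 + 1³ = -4 + 1 = -3)
d(s) = 2*s*(-2 + s) (d(s) = (-2 + s)*(2*s) = 2*s*(-2 + s))
-7*d(0) + f = -14*0*(-2 + 0) - 3 = -14*0*(-2) - 3 = -7*0 - 3 = 0 - 3 = -3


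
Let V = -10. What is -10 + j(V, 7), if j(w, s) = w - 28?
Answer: -48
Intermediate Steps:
j(w, s) = -28 + w
-10 + j(V, 7) = -10 + (-28 - 10) = -10 - 38 = -48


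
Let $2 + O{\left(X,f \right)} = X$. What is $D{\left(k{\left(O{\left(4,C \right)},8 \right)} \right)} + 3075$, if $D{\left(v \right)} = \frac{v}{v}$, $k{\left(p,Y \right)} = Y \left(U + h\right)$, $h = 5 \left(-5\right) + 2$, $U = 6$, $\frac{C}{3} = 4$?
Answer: $3076$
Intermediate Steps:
$C = 12$ ($C = 3 \cdot 4 = 12$)
$O{\left(X,f \right)} = -2 + X$
$h = -23$ ($h = -25 + 2 = -23$)
$k{\left(p,Y \right)} = - 17 Y$ ($k{\left(p,Y \right)} = Y \left(6 - 23\right) = Y \left(-17\right) = - 17 Y$)
$D{\left(v \right)} = 1$
$D{\left(k{\left(O{\left(4,C \right)},8 \right)} \right)} + 3075 = 1 + 3075 = 3076$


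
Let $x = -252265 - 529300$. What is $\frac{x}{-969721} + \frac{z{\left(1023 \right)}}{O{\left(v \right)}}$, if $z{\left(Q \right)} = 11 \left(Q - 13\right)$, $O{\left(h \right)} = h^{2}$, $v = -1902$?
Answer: $\frac{1419083135285}{1754033284242} \approx 0.80904$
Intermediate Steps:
$x = -781565$
$z{\left(Q \right)} = -143 + 11 Q$ ($z{\left(Q \right)} = 11 \left(-13 + Q\right) = -143 + 11 Q$)
$\frac{x}{-969721} + \frac{z{\left(1023 \right)}}{O{\left(v \right)}} = - \frac{781565}{-969721} + \frac{-143 + 11 \cdot 1023}{\left(-1902\right)^{2}} = \left(-781565\right) \left(- \frac{1}{969721}\right) + \frac{-143 + 11253}{3617604} = \frac{781565}{969721} + 11110 \cdot \frac{1}{3617604} = \frac{781565}{969721} + \frac{5555}{1808802} = \frac{1419083135285}{1754033284242}$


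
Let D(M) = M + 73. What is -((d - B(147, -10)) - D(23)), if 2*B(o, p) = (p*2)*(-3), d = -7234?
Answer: 7360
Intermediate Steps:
B(o, p) = -3*p (B(o, p) = ((p*2)*(-3))/2 = ((2*p)*(-3))/2 = (-6*p)/2 = -3*p)
D(M) = 73 + M
-((d - B(147, -10)) - D(23)) = -((-7234 - (-3)*(-10)) - (73 + 23)) = -((-7234 - 1*30) - 1*96) = -((-7234 - 30) - 96) = -(-7264 - 96) = -1*(-7360) = 7360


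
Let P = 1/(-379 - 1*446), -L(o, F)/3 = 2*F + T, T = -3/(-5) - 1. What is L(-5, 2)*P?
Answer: 18/1375 ≈ 0.013091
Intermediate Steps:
T = -2/5 (T = -3*(-1/5) - 1 = 3/5 - 1 = -2/5 ≈ -0.40000)
L(o, F) = 6/5 - 6*F (L(o, F) = -3*(2*F - 2/5) = -3*(-2/5 + 2*F) = 6/5 - 6*F)
P = -1/825 (P = 1/(-379 - 446) = 1/(-825) = -1/825 ≈ -0.0012121)
L(-5, 2)*P = (6/5 - 6*2)*(-1/825) = (6/5 - 12)*(-1/825) = -54/5*(-1/825) = 18/1375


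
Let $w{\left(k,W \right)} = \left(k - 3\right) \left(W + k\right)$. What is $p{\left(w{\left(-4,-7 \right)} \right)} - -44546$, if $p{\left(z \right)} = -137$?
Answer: $44409$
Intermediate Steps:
$w{\left(k,W \right)} = \left(-3 + k\right) \left(W + k\right)$
$p{\left(w{\left(-4,-7 \right)} \right)} - -44546 = -137 - -44546 = -137 + 44546 = 44409$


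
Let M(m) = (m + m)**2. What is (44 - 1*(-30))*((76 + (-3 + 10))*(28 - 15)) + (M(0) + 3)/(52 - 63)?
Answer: 878303/11 ≈ 79846.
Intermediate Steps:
M(m) = 4*m**2 (M(m) = (2*m)**2 = 4*m**2)
(44 - 1*(-30))*((76 + (-3 + 10))*(28 - 15)) + (M(0) + 3)/(52 - 63) = (44 - 1*(-30))*((76 + (-3 + 10))*(28 - 15)) + (4*0**2 + 3)/(52 - 63) = (44 + 30)*((76 + 7)*13) + (4*0 + 3)/(-11) = 74*(83*13) + (0 + 3)*(-1/11) = 74*1079 + 3*(-1/11) = 79846 - 3/11 = 878303/11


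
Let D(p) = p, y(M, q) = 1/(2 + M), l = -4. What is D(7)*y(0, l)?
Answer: 7/2 ≈ 3.5000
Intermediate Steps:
D(7)*y(0, l) = 7/(2 + 0) = 7/2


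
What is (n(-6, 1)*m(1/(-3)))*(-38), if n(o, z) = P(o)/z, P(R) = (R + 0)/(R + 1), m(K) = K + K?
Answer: 152/5 ≈ 30.400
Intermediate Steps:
m(K) = 2*K
P(R) = R/(1 + R)
n(o, z) = o/(z*(1 + o)) (n(o, z) = (o/(1 + o))/z = o/(z*(1 + o)))
(n(-6, 1)*m(1/(-3)))*(-38) = ((-6/(1*(1 - 6)))*(2*(1/(-3))))*(-38) = ((-6*1/(-5))*(2*(1*(-⅓))))*(-38) = ((-6*1*(-⅕))*(2*(-⅓)))*(-38) = ((6/5)*(-⅔))*(-38) = -⅘*(-38) = 152/5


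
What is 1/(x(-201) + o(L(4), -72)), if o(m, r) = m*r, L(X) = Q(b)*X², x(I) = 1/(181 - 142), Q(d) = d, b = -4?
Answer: 39/179713 ≈ 0.00021701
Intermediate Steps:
x(I) = 1/39
L(X) = -4*X²
1/(x(-201) + o(L(4), -72)) = 1/(1/39 - 4*4²*(-72)) = 1/(1/39 - 4*16*(-72)) = 1/(1/39 - 64*(-72)) = 1/(1/39 + 4608) = 1/(179713/39) = 39/179713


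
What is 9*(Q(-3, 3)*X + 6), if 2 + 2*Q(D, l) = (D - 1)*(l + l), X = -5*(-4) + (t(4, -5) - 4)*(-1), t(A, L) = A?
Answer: -2286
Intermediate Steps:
X = 20 (X = -5*(-4) + (4 - 4)*(-1) = 20 + 0*(-1) = 20 + 0 = 20)
Q(D, l) = -1 + l*(-1 + D) (Q(D, l) = -1 + ((D - 1)*(l + l))/2 = -1 + ((-1 + D)*(2*l))/2 = -1 + (2*l*(-1 + D))/2 = -1 + l*(-1 + D))
9*(Q(-3, 3)*X + 6) = 9*((-1 - 1*3 - 3*3)*20 + 6) = 9*((-1 - 3 - 9)*20 + 6) = 9*(-13*20 + 6) = 9*(-260 + 6) = 9*(-254) = -2286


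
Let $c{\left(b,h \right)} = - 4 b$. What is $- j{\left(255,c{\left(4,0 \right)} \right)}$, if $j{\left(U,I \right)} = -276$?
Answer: $276$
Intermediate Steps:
$- j{\left(255,c{\left(4,0 \right)} \right)} = \left(-1\right) \left(-276\right) = 276$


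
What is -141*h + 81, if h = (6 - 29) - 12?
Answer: 5016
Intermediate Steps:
h = -35 (h = -23 - 12 = -35)
-141*h + 81 = -141*(-35) + 81 = 4935 + 81 = 5016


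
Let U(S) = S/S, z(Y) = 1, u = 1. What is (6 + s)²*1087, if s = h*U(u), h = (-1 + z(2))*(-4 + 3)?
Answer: 39132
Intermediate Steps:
h = 0 (h = (-1 + 1)*(-4 + 3) = 0*(-1) = 0)
U(S) = 1
s = 0 (s = 0*1 = 0)
(6 + s)²*1087 = (6 + 0)²*1087 = 6²*1087 = 36*1087 = 39132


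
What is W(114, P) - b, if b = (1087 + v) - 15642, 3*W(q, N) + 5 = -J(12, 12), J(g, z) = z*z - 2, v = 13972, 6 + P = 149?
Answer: 534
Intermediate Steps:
P = 143 (P = -6 + 149 = 143)
J(g, z) = -2 + z**2 (J(g, z) = z**2 - 2 = -2 + z**2)
W(q, N) = -49 (W(q, N) = -5/3 + (-(-2 + 12**2))/3 = -5/3 + (-(-2 + 144))/3 = -5/3 + (-1*142)/3 = -5/3 + (1/3)*(-142) = -5/3 - 142/3 = -49)
b = -583 (b = (1087 + 13972) - 15642 = 15059 - 15642 = -583)
W(114, P) - b = -49 - 1*(-583) = -49 + 583 = 534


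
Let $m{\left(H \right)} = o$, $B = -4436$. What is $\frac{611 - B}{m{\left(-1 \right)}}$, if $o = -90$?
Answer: $- \frac{5047}{90} \approx -56.078$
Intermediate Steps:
$m{\left(H \right)} = -90$
$\frac{611 - B}{m{\left(-1 \right)}} = \frac{611 - -4436}{-90} = \left(611 + 4436\right) \left(- \frac{1}{90}\right) = 5047 \left(- \frac{1}{90}\right) = - \frac{5047}{90}$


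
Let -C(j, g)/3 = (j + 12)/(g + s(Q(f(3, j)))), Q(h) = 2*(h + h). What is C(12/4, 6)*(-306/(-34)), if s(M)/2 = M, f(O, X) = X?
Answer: -27/2 ≈ -13.500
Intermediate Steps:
Q(h) = 4*h (Q(h) = 2*(2*h) = 4*h)
s(M) = 2*M
C(j, g) = -3*(12 + j)/(g + 8*j) (C(j, g) = -3*(j + 12)/(g + 2*(4*j)) = -3*(12 + j)/(g + 8*j))
C(12/4, 6)*(-306/(-34)) = (3*(-12 - 12/4)/(6 + 8*(12/4)))*(-306/(-34)) = (3*(-12 - 12/4)/(6 + 8*(12*(1/4))))*(-306*(-1/34)) = (3*(-12 - 1*3)/(6 + 8*3))*9 = (3*(-12 - 3)/(6 + 24))*9 = (3*(-15)/30)*9 = (3*(1/30)*(-15))*9 = -3/2*9 = -27/2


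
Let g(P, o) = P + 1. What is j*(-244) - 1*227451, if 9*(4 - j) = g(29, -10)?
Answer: -682841/3 ≈ -2.2761e+5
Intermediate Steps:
g(P, o) = 1 + P
j = ⅔ (j = 4 - (1 + 29)/9 = 4 - ⅑*30 = 4 - 10/3 = ⅔ ≈ 0.66667)
j*(-244) - 1*227451 = (⅔)*(-244) - 1*227451 = -488/3 - 227451 = -682841/3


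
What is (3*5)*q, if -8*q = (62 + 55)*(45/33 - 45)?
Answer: 105300/11 ≈ 9572.7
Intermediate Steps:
q = 7020/11 (q = -(62 + 55)*(45/33 - 45)/8 = -117*(45*(1/33) - 45)/8 = -117*(15/11 - 45)/8 = -117*(-480)/(8*11) = -⅛*(-56160/11) = 7020/11 ≈ 638.18)
(3*5)*q = (3*5)*(7020/11) = 15*(7020/11) = 105300/11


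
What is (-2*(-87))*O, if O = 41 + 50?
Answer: 15834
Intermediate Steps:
O = 91
(-2*(-87))*O = -2*(-87)*91 = 174*91 = 15834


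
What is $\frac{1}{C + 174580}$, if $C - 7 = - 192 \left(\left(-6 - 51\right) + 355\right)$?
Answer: $\frac{1}{117371} \approx 8.52 \cdot 10^{-6}$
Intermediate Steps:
$C = -57209$ ($C = 7 - 192 \left(\left(-6 - 51\right) + 355\right) = 7 - 192 \left(-57 + 355\right) = 7 - 57216 = -57209$)
$\frac{1}{C + 174580} = \frac{1}{-57209 + 174580} = \frac{1}{117371}$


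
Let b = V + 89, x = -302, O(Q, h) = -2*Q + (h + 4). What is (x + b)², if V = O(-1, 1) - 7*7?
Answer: 65025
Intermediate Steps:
O(Q, h) = 4 + h - 2*Q (O(Q, h) = -2*Q + (4 + h) = 4 + h - 2*Q)
V = -42 (V = (4 + 1 - 2*(-1)) - 7*7 = (4 + 1 + 2) - 49 = 7 - 49 = -42)
b = 47 (b = -42 + 89 = 47)
(x + b)² = (-302 + 47)² = (-255)² = 65025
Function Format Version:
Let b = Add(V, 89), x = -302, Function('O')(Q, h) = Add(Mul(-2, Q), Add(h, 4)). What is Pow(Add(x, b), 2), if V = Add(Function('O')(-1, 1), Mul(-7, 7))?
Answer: 65025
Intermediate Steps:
Function('O')(Q, h) = Add(4, h, Mul(-2, Q)) (Function('O')(Q, h) = Add(Mul(-2, Q), Add(4, h)) = Add(4, h, Mul(-2, Q)))
V = -42 (V = Add(Add(4, 1, Mul(-2, -1)), Mul(-7, 7)) = Add(Add(4, 1, 2), -49) = Add(7, -49) = -42)
b = 47 (b = Add(-42, 89) = 47)
Pow(Add(x, b), 2) = Pow(Add(-302, 47), 2) = Pow(-255, 2) = 65025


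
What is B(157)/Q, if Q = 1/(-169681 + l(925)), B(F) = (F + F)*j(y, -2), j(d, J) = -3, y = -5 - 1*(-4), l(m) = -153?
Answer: 159983628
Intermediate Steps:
y = -1 (y = -5 + 4 = -1)
B(F) = -6*F (B(F) = (F + F)*(-3) = (2*F)*(-3) = -6*F)
Q = -1/169834 (Q = 1/(-169681 - 153) = 1/(-169834) = -1/169834 ≈ -5.8881e-6)
B(157)/Q = (-6*157)/(-1/169834) = -942*(-169834) = 159983628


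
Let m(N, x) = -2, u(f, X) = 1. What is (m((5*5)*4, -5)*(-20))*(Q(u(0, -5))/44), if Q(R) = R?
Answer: 10/11 ≈ 0.90909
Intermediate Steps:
(m((5*5)*4, -5)*(-20))*(Q(u(0, -5))/44) = (-2*(-20))*(1/44) = 40*(1*(1/44)) = 40*(1/44) = 10/11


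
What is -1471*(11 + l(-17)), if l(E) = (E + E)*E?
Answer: -866419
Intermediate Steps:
l(E) = 2*E² (l(E) = (2*E)*E = 2*E²)
-1471*(11 + l(-17)) = -1471*(11 + 2*(-17)²) = -1471*(11 + 2*289) = -1471*(11 + 578) = -1471*589 = -866419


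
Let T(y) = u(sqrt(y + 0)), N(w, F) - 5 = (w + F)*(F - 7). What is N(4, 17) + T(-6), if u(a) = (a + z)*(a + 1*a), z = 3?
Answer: 203 + 6*I*sqrt(6) ≈ 203.0 + 14.697*I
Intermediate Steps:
N(w, F) = 5 + (-7 + F)*(F + w) (N(w, F) = 5 + (w + F)*(F - 7) = 5 + (F + w)*(-7 + F) = 5 + (-7 + F)*(F + w))
u(a) = 2*a*(3 + a) (u(a) = (a + 3)*(a + 1*a) = (3 + a)*(a + a) = (3 + a)*(2*a) = 2*a*(3 + a))
T(y) = 2*sqrt(y)*(3 + sqrt(y)) (T(y) = 2*sqrt(y + 0)*(3 + sqrt(y + 0)) = 2*sqrt(y)*(3 + sqrt(y)))
N(4, 17) + T(-6) = (5 + 17**2 - 7*17 - 7*4 + 17*4) + (2*(-6) + 6*sqrt(-6)) = (5 + 289 - 119 - 28 + 68) + (-12 + 6*(I*sqrt(6))) = 215 + (-12 + 6*I*sqrt(6)) = 203 + 6*I*sqrt(6)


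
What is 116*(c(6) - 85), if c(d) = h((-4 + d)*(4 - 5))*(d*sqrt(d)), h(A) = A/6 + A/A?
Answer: -9860 + 464*sqrt(6) ≈ -8723.4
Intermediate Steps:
h(A) = 1 + A/6 (h(A) = A*(1/6) + 1 = A/6 + 1 = 1 + A/6)
c(d) = d**(3/2)*(5/3 - d/6) (c(d) = (1 + ((-4 + d)*(4 - 5))/6)*(d*sqrt(d)) = (1 + ((-4 + d)*(-1))/6)*d**(3/2) = (1 + (4 - d)/6)*d**(3/2) = (1 + (2/3 - d/6))*d**(3/2) = (5/3 - d/6)*d**(3/2) = d**(3/2)*(5/3 - d/6))
116*(c(6) - 85) = 116*(6**(3/2)*(10 - 1*6)/6 - 85) = 116*((6*sqrt(6))*(10 - 6)/6 - 85) = 116*((1/6)*(6*sqrt(6))*4 - 85) = 116*(4*sqrt(6) - 85) = 116*(-85 + 4*sqrt(6)) = -9860 + 464*sqrt(6)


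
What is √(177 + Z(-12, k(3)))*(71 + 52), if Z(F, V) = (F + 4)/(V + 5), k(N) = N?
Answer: 492*√11 ≈ 1631.8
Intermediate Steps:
Z(F, V) = (4 + F)/(5 + V)
√(177 + Z(-12, k(3)))*(71 + 52) = √(177 + (4 - 12)/(5 + 3))*(71 + 52) = √(177 - 8/8)*123 = √(177 + (⅛)*(-8))*123 = √(177 - 1)*123 = √176*123 = (4*√11)*123 = 492*√11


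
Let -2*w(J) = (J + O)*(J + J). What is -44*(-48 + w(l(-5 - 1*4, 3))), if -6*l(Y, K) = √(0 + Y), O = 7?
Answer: 2101 - 154*I ≈ 2101.0 - 154.0*I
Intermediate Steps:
l(Y, K) = -√Y/6 (l(Y, K) = -√(0 + Y)/6 = -√Y/6)
w(J) = -J*(7 + J) (w(J) = -(J + 7)*(J + J)/2 = -(7 + J)*2*J/2 = -J*(7 + J))
-44*(-48 + w(l(-5 - 1*4, 3))) = -44*(-48 - (-√(-5 - 1*4)/6)*(7 - √(-5 - 1*4)/6)) = -44*(-48 - (-√(-5 - 4)/6)*(7 - √(-5 - 4)/6)) = -44*(-48 - (-I/2)*(7 - I/2)) = -44*(-48 + I*(7 - I/2)/2) = 2112 - 22*I*(7 - I/2)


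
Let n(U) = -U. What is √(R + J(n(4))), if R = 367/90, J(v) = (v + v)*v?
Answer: √32470/30 ≈ 6.0065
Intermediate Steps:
J(v) = 2*v² (J(v) = (2*v)*v = 2*v²)
R = 367/90 (R = 367*(1/90) = 367/90 ≈ 4.0778)
√(R + J(n(4))) = √(367/90 + 2*(-1*4)²) = √(367/90 + 2*(-4)²) = √(367/90 + 2*16) = √(367/90 + 32) = √(3247/90) = √32470/30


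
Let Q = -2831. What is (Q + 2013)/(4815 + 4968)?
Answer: -818/9783 ≈ -0.083614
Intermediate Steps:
(Q + 2013)/(4815 + 4968) = (-2831 + 2013)/(4815 + 4968) = -818/9783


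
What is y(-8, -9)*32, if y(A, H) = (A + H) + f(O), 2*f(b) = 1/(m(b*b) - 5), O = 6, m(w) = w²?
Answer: -702288/1291 ≈ -543.99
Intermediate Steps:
f(b) = 1/(2*(-5 + b⁴)) (f(b) = 1/(2*((b*b)² - 5)) = 1/(2*((b²)² - 5)) = 1/(2*(b⁴ - 5)) = 1/(2*(-5 + b⁴)))
y(A, H) = 1/2582 + A + H (y(A, H) = (A + H) + 1/(2*(-5 + 6⁴)) = (A + H) + 1/(2*(-5 + 1296)) = (A + H) + (½)/1291 = (A + H) + (½)*(1/1291) = (A + H) + 1/2582 = 1/2582 + A + H)
y(-8, -9)*32 = (1/2582 - 8 - 9)*32 = -43893/2582*32 = -702288/1291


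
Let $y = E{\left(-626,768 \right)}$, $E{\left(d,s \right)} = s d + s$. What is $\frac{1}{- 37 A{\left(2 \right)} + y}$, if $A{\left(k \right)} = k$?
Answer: $- \frac{1}{480074} \approx -2.083 \cdot 10^{-6}$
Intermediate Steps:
$E{\left(d,s \right)} = s + d s$ ($E{\left(d,s \right)} = d s + s = s + d s$)
$y = -480000$ ($y = 768 \left(1 - 626\right) = 768 \left(-625\right) = -480000$)
$\frac{1}{- 37 A{\left(2 \right)} + y} = \frac{1}{\left(-37\right) 2 - 480000} = \frac{1}{-74 - 480000} = \frac{1}{-480074} = - \frac{1}{480074}$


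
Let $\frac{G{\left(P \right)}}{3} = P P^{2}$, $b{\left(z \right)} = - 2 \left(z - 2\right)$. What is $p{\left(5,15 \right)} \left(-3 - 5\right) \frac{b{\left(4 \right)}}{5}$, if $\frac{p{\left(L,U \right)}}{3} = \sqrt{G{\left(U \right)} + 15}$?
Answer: $\frac{2496 \sqrt{15}}{5} \approx 1933.4$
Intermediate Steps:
$b{\left(z \right)} = 4 - 2 z$ ($b{\left(z \right)} = - 2 \left(-2 + z\right) = 4 - 2 z$)
$G{\left(P \right)} = 3 P^{3}$ ($G{\left(P \right)} = 3 P P^{2} = 3 P^{3}$)
$p{\left(L,U \right)} = 3 \sqrt{15 + 3 U^{3}}$ ($p{\left(L,U \right)} = 3 \sqrt{3 U^{3} + 15} = 3 \sqrt{15 + 3 U^{3}}$)
$p{\left(5,15 \right)} \left(-3 - 5\right) \frac{b{\left(4 \right)}}{5} = 3 \sqrt{15 + 3 \cdot 15^{3}} \left(-3 - 5\right) \frac{4 - 8}{5} = 3 \sqrt{15 + 3 \cdot 3375} \left(- 8 \left(4 - 8\right) \frac{1}{5}\right) = 3 \sqrt{15 + 10125} \left(- 8 \left(\left(-4\right) \frac{1}{5}\right)\right) = 3 \sqrt{10140} \left(\left(-8\right) \left(- \frac{4}{5}\right)\right) = 3 \cdot 26 \sqrt{15} \cdot \frac{32}{5} = 78 \sqrt{15} \cdot \frac{32}{5} = \frac{2496 \sqrt{15}}{5}$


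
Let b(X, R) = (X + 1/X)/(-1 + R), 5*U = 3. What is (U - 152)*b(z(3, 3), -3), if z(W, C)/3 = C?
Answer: 31037/90 ≈ 344.86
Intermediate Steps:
z(W, C) = 3*C
U = ⅗ (U = (⅕)*3 = ⅗ ≈ 0.60000)
b(X, R) = (X + 1/X)/(-1 + R)
(U - 152)*b(z(3, 3), -3) = (⅗ - 152)*((1 + (3*3)²)/(((3*3))*(-1 - 3))) = -757*(1 + 9²)/(5*9*(-4)) = -757*(-1)*(1 + 81)/(45*4) = -757*(-1)*82/(45*4) = -757/5*(-41/18) = 31037/90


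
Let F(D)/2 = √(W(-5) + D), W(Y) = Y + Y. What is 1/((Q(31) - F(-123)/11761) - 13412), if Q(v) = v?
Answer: -97414469479/1303503016098527 + 1238*I*√133/1303503016098527 ≈ -7.4733e-5 + 1.0953e-11*I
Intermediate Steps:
W(Y) = 2*Y
F(D) = 2*√(-10 + D) (F(D) = 2*√(2*(-5) + D) = 2*√(-10 + D))
1/((Q(31) - F(-123)/11761) - 13412) = 1/((31 - 2*√(-10 - 123)/11761) - 13412) = 1/((31 - 2*√(-133)/11761) - 13412) = 1/((31 - 2*(I*√133)/11761) - 13412) = 1/((31 - 2*I*√133/11761) - 13412) = 1/(-13381 - 2*I*√133/11761)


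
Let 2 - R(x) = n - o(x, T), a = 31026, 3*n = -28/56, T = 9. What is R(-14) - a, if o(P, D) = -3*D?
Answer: -186305/6 ≈ -31051.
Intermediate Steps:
n = -1/6 (n = (-28/56)/3 = (-28*1/56)/3 = (1/3)*(-1/2) = -1/6 ≈ -0.16667)
R(x) = -149/6 (R(x) = 2 - (-1/6 - (-3)*9) = 2 - (-1/6 - 1*(-27)) = 2 - (-1/6 + 27) = 2 - 1*161/6 = 2 - 161/6 = -149/6)
R(-14) - a = -149/6 - 1*31026 = -149/6 - 31026 = -186305/6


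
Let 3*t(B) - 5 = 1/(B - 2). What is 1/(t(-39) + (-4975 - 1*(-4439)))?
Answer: -41/21908 ≈ -0.0018715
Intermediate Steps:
t(B) = 5/3 + 1/(3*(-2 + B)) (t(B) = 5/3 + 1/(3*(B - 2)) = 5/3 + 1/(3*(-2 + B)))
1/(t(-39) + (-4975 - 1*(-4439))) = 1/((-9 + 5*(-39))/(3*(-2 - 39)) + (-4975 - 1*(-4439))) = 1/((⅓)*(-9 - 195)/(-41) + (-4975 + 4439)) = 1/((⅓)*(-1/41)*(-204) - 536) = 1/(68/41 - 536) = 1/(-21908/41) = -41/21908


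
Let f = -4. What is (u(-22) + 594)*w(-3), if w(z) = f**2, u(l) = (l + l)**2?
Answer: 40480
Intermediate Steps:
u(l) = 4*l**2 (u(l) = (2*l)**2 = 4*l**2)
w(z) = 16 (w(z) = (-4)**2 = 16)
(u(-22) + 594)*w(-3) = (4*(-22)**2 + 594)*16 = (4*484 + 594)*16 = (1936 + 594)*16 = 2530*16 = 40480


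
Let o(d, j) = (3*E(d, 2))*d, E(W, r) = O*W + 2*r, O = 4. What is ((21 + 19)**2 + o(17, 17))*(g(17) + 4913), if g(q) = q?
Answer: 25990960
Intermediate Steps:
E(W, r) = 2*r + 4*W (E(W, r) = 4*W + 2*r = 2*r + 4*W)
o(d, j) = d*(12 + 12*d) (o(d, j) = (3*(2*2 + 4*d))*d = (3*(4 + 4*d))*d = (12 + 12*d)*d = d*(12 + 12*d))
((21 + 19)**2 + o(17, 17))*(g(17) + 4913) = ((21 + 19)**2 + 12*17*(1 + 17))*(17 + 4913) = (40**2 + 12*17*18)*4930 = (1600 + 3672)*4930 = 5272*4930 = 25990960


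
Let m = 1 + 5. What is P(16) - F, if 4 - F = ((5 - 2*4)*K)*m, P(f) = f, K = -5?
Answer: 102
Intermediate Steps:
m = 6
F = -86 (F = 4 - (5 - 2*4)*(-5)*6 = 4 - (5 - 8)*(-5)*6 = 4 - (-3*(-5))*6 = 4 - 15*6 = 4 - 1*90 = 4 - 90 = -86)
P(16) - F = 16 - 1*(-86) = 16 + 86 = 102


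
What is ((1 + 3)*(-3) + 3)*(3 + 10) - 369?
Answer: -486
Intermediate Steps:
((1 + 3)*(-3) + 3)*(3 + 10) - 369 = (4*(-3) + 3)*13 - 369 = (-12 + 3)*13 - 369 = -9*13 - 369 = -117 - 369 = -486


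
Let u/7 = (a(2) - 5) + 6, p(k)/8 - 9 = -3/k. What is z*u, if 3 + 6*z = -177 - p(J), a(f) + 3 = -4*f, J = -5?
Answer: 2996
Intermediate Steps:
a(f) = -3 - 4*f
p(k) = 72 - 24/k (p(k) = 72 + 8*(-3/k) = 72 - 24/k)
z = -214/5 (z = -1/2 + (-177 - (72 - 24/(-5)))/6 = -1/2 + (-177 - (72 - 24*(-1/5)))/6 = -1/2 + (-177 - (72 + 24/5))/6 = -1/2 + (-177 - 1*384/5)/6 = -1/2 + (-177 - 384/5)/6 = -1/2 + (1/6)*(-1269/5) = -1/2 - 423/10 = -214/5 ≈ -42.800)
u = -70 (u = 7*(((-3 - 4*2) - 5) + 6) = 7*(((-3 - 8) - 5) + 6) = 7*((-11 - 5) + 6) = 7*(-16 + 6) = 7*(-10) = -70)
z*u = -214/5*(-70) = 2996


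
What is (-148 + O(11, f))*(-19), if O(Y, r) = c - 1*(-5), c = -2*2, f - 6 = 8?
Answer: 2793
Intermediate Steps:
f = 14 (f = 6 + 8 = 14)
c = -4
O(Y, r) = 1 (O(Y, r) = -4 - 1*(-5) = -4 + 5 = 1)
(-148 + O(11, f))*(-19) = (-148 + 1)*(-19) = -147*(-19) = 2793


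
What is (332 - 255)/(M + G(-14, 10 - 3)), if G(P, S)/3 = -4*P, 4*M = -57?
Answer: 308/615 ≈ 0.50081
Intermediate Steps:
M = -57/4 (M = (¼)*(-57) = -57/4 ≈ -14.250)
G(P, S) = -12*P (G(P, S) = 3*(-4*P) = -12*P)
(332 - 255)/(M + G(-14, 10 - 3)) = (332 - 255)/(-57/4 - 12*(-14)) = 77/(-57/4 + 168) = 77/(615/4) = 77*(4/615) = 308/615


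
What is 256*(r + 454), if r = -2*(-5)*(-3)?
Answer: 108544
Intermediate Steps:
r = -30 (r = 10*(-3) = -30)
256*(r + 454) = 256*(-30 + 454) = 256*424 = 108544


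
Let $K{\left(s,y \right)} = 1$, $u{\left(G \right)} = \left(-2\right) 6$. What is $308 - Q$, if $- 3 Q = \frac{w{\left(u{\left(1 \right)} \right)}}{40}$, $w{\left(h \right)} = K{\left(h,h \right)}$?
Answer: $\frac{36961}{120} \approx 308.01$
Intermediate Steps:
$u{\left(G \right)} = -12$
$w{\left(h \right)} = 1$
$Q = - \frac{1}{120}$ ($Q = - \frac{1 \cdot \frac{1}{40}}{3} = \left(- \frac{1}{3}\right) \frac{1}{40} = - \frac{1}{120} \approx -0.0083333$)
$308 - Q = 308 - - \frac{1}{120} = 308 + \frac{1}{120} = \frac{36961}{120}$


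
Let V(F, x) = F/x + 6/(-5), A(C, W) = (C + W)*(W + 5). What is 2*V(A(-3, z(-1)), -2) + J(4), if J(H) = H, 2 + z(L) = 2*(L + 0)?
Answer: 43/5 ≈ 8.6000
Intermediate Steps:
z(L) = -2 + 2*L (z(L) = -2 + 2*(L + 0) = -2 + 2*L)
A(C, W) = (5 + W)*(C + W) (A(C, W) = (C + W)*(5 + W) = (5 + W)*(C + W))
V(F, x) = -6/5 + F/x (V(F, x) = F/x + 6*(-⅕) = F/x - 6/5 = -6/5 + F/x)
2*V(A(-3, z(-1)), -2) + J(4) = 2*(-6/5 + ((-2 + 2*(-1))² + 5*(-3) + 5*(-2 + 2*(-1)) - 3*(-2 + 2*(-1)))/(-2)) + 4 = 2*(-6/5 + ((-2 - 2)² - 15 + 5*(-2 - 2) - 3*(-2 - 2))*(-½)) + 4 = 2*(-6/5 + ((-4)² - 15 + 5*(-4) - 3*(-4))*(-½)) + 4 = 2*(-6/5 + (16 - 15 - 20 + 12)*(-½)) + 4 = 2*(-6/5 - 7*(-½)) + 4 = 2*(-6/5 + 7/2) + 4 = 2*(23/10) + 4 = 23/5 + 4 = 43/5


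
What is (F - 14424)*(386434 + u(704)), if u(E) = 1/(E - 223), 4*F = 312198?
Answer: 23652748448505/962 ≈ 2.4587e+10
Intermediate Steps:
F = 156099/2 (F = (¼)*312198 = 156099/2 ≈ 78050.)
u(E) = 1/(-223 + E)
(F - 14424)*(386434 + u(704)) = (156099/2 - 14424)*(386434 + 1/(-223 + 704)) = 127251*(386434 + 1/481)/2 = (127251/2)*(185874755/481) = 23652748448505/962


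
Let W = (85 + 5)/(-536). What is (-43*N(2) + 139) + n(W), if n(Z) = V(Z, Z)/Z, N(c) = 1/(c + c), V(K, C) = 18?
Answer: 421/20 ≈ 21.050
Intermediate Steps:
W = -45/268 (W = 90*(-1/536) = -45/268 ≈ -0.16791)
N(c) = 1/(2*c)
n(Z) = 18/Z
(-43*N(2) + 139) + n(W) = (-43/(2*2) + 139) + 18/(-45/268) = (-43/(2*2) + 139) + 18*(-268/45) = (-43*¼ + 139) - 536/5 = (-43/4 + 139) - 536/5 = 513/4 - 536/5 = 421/20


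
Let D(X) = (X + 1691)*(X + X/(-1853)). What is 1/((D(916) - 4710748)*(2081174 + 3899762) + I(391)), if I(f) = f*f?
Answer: -1853/25756409087391027 ≈ -7.1943e-14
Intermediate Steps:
I(f) = f²
D(X) = 1852*X*(1691 + X)/1853 (D(X) = (1691 + X)*(X + X*(-1/1853)) = (1691 + X)*(X - X/1853) = (1691 + X)*(1852*X/1853) = 1852*X*(1691 + X)/1853)
1/((D(916) - 4710748)*(2081174 + 3899762) + I(391)) = 1/(((1852/1853)*916*(1691 + 916) - 4710748)*(2081174 + 3899762) + 391²) = 1/(((1852/1853)*916*2607 - 4710748)*5980936 + 152881) = 1/((4422598224/1853 - 4710748)*5980936 + 152881) = 1/(-4306417820/1853*5980936 + 152881) = 1/(-25756409370679520/1853 + 152881) = 1/(-25756409087391027/1853) = -1853/25756409087391027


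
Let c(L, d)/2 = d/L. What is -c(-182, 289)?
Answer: 289/91 ≈ 3.1758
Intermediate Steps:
c(L, d) = 2*d/L (c(L, d) = 2*(d/L) = 2*d/L)
-c(-182, 289) = -2*289/(-182) = -2*289*(-1)/182 = -1*(-289/91) = 289/91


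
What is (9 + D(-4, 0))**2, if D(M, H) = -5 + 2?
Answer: 36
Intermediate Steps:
D(M, H) = -3
(9 + D(-4, 0))**2 = (9 - 3)**2 = 6**2 = 36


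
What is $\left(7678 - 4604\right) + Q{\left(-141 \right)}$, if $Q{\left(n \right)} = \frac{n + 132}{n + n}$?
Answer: $\frac{288959}{94} \approx 3074.0$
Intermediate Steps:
$Q{\left(n \right)} = \frac{132 + n}{2 n}$
$\left(7678 - 4604\right) + Q{\left(-141 \right)} = \left(7678 - 4604\right) + \frac{132 - 141}{2 \left(-141\right)} = 3074 + \frac{1}{2} \left(- \frac{1}{141}\right) \left(-9\right) = 3074 + \frac{3}{94} = \frac{288959}{94}$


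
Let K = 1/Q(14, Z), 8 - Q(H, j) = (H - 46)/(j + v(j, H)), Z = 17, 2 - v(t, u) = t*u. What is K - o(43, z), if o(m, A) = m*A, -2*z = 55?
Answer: 2034119/1720 ≈ 1182.6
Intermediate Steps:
z = -55/2 (z = -½*55 = -55/2 ≈ -27.500)
v(t, u) = 2 - t*u
o(m, A) = A*m
Q(H, j) = 8 - (-46 + H)/(2 + j - H*j) (Q(H, j) = 8 - (H - 46)/(j + (2 - j*H)) = 8 - (-46 + H)/(j + (2 - H*j)) = 8 - (-46 + H)/(2 + j - H*j))
K = 219/1720 (K = 1/((62 - 1*14 + 8*17 - 8*14*17)/(2 + 17 - 1*14*17)) = 1/((62 - 14 + 136 - 1904)/(2 + 17 - 238)) = 1/(-1720/(-219)) = 1/(-1/219*(-1720)) = 1/(1720/219) = 219/1720 ≈ 0.12733)
K - o(43, z) = 219/1720 - (-55)*43/2 = 219/1720 - 1*(-2365/2) = 219/1720 + 2365/2 = 2034119/1720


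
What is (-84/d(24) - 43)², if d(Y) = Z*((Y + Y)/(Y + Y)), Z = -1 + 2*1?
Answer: 16129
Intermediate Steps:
Z = 1 (Z = -1 + 2 = 1)
d(Y) = 1 (d(Y) = 1*((Y + Y)/(Y + Y)) = 1*((2*Y)/((2*Y))) = 1*((2*Y)*(1/(2*Y))) = 1*1 = 1)
(-84/d(24) - 43)² = (-84/1 - 43)² = (-84*1 - 43)² = (-84 - 43)² = (-127)² = 16129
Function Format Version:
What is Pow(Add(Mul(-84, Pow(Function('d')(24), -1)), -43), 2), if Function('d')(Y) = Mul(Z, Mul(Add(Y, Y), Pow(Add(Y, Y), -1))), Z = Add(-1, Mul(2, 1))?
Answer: 16129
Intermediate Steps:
Z = 1 (Z = Add(-1, 2) = 1)
Function('d')(Y) = 1 (Function('d')(Y) = Mul(1, Mul(Add(Y, Y), Pow(Add(Y, Y), -1))) = Mul(1, Mul(Mul(2, Y), Pow(Mul(2, Y), -1))) = Mul(1, Mul(Mul(2, Y), Mul(Rational(1, 2), Pow(Y, -1)))) = Mul(1, 1) = 1)
Pow(Add(Mul(-84, Pow(Function('d')(24), -1)), -43), 2) = Pow(Add(Mul(-84, Pow(1, -1)), -43), 2) = Pow(Add(Mul(-84, 1), -43), 2) = Pow(Add(-84, -43), 2) = Pow(-127, 2) = 16129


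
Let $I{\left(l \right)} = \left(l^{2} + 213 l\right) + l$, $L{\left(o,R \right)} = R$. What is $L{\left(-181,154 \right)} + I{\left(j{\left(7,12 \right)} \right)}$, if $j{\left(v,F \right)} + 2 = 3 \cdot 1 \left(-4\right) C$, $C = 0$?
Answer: $-270$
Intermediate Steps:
$j{\left(v,F \right)} = -2$ ($j{\left(v,F \right)} = -2 + 3 \cdot 1 \left(-4\right) 0 = -2 + 3 \left(-4\right) 0 = -2 - 0 = -2 + 0 = -2$)
$I{\left(l \right)} = l^{2} + 214 l$
$L{\left(-181,154 \right)} + I{\left(j{\left(7,12 \right)} \right)} = 154 - 2 \left(214 - 2\right) = 154 - 424 = -270$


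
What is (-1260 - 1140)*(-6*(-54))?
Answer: -777600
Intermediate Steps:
(-1260 - 1140)*(-6*(-54)) = -2400*324 = -777600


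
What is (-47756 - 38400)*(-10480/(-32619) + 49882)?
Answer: -1070117656888/249 ≈ -4.2977e+9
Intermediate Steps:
(-47756 - 38400)*(-10480/(-32619) + 49882) = -86156*(-10480*(-1/32619) + 49882) = -86156*(80/249 + 49882) = -86156*12420698/249 = -1070117656888/249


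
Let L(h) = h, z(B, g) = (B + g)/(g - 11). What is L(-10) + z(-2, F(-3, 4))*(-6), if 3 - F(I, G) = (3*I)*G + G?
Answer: -73/4 ≈ -18.250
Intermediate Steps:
F(I, G) = 3 - G - 3*G*I (F(I, G) = 3 - ((3*I)*G + G) = 3 - (3*G*I + G) = 3 - (G + 3*G*I) = 3 + (-G - 3*G*I) = 3 - G - 3*G*I)
z(B, g) = (B + g)/(-11 + g)
L(-10) + z(-2, F(-3, 4))*(-6) = -10 + ((-2 + (3 - 1*4 - 3*4*(-3)))/(-11 + (3 - 1*4 - 3*4*(-3))))*(-6) = -10 + ((-2 + (3 - 4 + 36))/(-11 + (3 - 4 + 36)))*(-6) = -10 + ((-2 + 35)/(-11 + 35))*(-6) = -10 + (33/24)*(-6) = -10 + ((1/24)*33)*(-6) = -10 + (11/8)*(-6) = -10 - 33/4 = -73/4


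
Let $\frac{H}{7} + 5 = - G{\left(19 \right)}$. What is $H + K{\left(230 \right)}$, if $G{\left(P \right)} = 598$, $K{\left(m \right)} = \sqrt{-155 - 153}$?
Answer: $-4221 + 2 i \sqrt{77} \approx -4221.0 + 17.55 i$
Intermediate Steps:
$K{\left(m \right)} = 2 i \sqrt{77}$ ($K{\left(m \right)} = \sqrt{-308} = 2 i \sqrt{77}$)
$H = -4221$ ($H = -35 + 7 \left(\left(-1\right) 598\right) = -35 + 7 \left(-598\right) = -35 - 4186 = -4221$)
$H + K{\left(230 \right)} = -4221 + 2 i \sqrt{77}$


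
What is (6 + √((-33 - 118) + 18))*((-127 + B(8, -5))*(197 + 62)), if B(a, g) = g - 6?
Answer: -214452 - 35742*I*√133 ≈ -2.1445e+5 - 4.122e+5*I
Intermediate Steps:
B(a, g) = -6 + g
(6 + √((-33 - 118) + 18))*((-127 + B(8, -5))*(197 + 62)) = (6 + √((-33 - 118) + 18))*((-127 + (-6 - 5))*(197 + 62)) = (6 + √(-151 + 18))*((-127 - 11)*259) = (6 + √(-133))*(-138*259) = (6 + I*√133)*(-35742) = -214452 - 35742*I*√133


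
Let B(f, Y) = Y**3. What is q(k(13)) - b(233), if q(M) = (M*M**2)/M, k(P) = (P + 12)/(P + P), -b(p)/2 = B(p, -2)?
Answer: -10191/676 ≈ -15.075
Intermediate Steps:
b(p) = 16 (b(p) = -2*(-2)**3 = -2*(-8) = 16)
k(P) = (12 + P)/(2*P) (k(P) = (12 + P)/((2*P)) = (12 + P)*(1/(2*P)) = (12 + P)/(2*P))
q(M) = M**2 (q(M) = M**3/M = M**2)
q(k(13)) - b(233) = ((1/2)*(12 + 13)/13)**2 - 1*16 = ((1/2)*(1/13)*25)**2 - 16 = (25/26)**2 - 16 = 625/676 - 16 = -10191/676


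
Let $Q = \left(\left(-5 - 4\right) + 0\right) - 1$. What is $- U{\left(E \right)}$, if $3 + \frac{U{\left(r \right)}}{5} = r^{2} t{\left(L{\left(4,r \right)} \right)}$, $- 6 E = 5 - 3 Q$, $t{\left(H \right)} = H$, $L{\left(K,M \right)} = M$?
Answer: $\frac{217615}{216} \approx 1007.5$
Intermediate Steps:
$Q = -10$ ($Q = \left(\left(-5 - 4\right) + 0\right) - 1 = \left(-9 + 0\right) - 1 = -9 - 1 = -10$)
$E = - \frac{35}{6}$ ($E = - \frac{5 - -30}{6} = - \frac{5 + 30}{6} = \left(- \frac{1}{6}\right) 35 = - \frac{35}{6} \approx -5.8333$)
$U{\left(r \right)} = -15 + 5 r^{3}$ ($U{\left(r \right)} = -15 + 5 r^{2} r = -15 + 5 r^{3}$)
$- U{\left(E \right)} = - (-15 + 5 \left(- \frac{35}{6}\right)^{3}) = - (-15 + 5 \left(- \frac{42875}{216}\right)) = - (-15 - \frac{214375}{216}) = \left(-1\right) \left(- \frac{217615}{216}\right) = \frac{217615}{216}$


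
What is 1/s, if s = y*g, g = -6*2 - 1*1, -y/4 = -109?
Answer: -1/5668 ≈ -0.00017643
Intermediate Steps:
y = 436 (y = -4*(-109) = 436)
g = -13 (g = -12 - 1 = -13)
s = -5668 (s = 436*(-13) = -5668)
1/s = 1/(-5668) = -1/5668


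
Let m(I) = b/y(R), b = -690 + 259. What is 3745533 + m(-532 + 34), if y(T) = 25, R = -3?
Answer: 93637894/25 ≈ 3.7455e+6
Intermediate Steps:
b = -431
m(I) = -431/25
3745533 + m(-532 + 34) = 3745533 - 431/25 = 93637894/25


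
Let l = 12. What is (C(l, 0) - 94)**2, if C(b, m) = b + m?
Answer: 6724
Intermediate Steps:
(C(l, 0) - 94)**2 = ((12 + 0) - 94)**2 = (12 - 94)**2 = (-82)**2 = 6724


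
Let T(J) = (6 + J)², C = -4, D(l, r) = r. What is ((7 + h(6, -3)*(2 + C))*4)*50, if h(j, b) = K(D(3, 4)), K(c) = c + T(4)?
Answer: -40200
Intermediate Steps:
K(c) = 100 + c (K(c) = c + (6 + 4)² = c + 10² = c + 100 = 100 + c)
h(j, b) = 104 (h(j, b) = 100 + 4 = 104)
((7 + h(6, -3)*(2 + C))*4)*50 = ((7 + 104*(2 - 4))*4)*50 = ((7 + 104*(-2))*4)*50 = ((7 - 208)*4)*50 = -201*4*50 = -804*50 = -40200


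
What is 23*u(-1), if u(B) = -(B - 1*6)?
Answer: 161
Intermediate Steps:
u(B) = 6 - B (u(B) = -(B - 6) = -(-6 + B) = 6 - B)
23*u(-1) = 23*(6 - 1*(-1)) = 23*(6 + 1) = 23*7 = 161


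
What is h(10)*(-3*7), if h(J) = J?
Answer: -210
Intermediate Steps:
h(10)*(-3*7) = 10*(-3*7) = 10*(-21) = -210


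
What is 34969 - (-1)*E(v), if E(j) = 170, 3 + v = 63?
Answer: 35139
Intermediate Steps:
v = 60 (v = -3 + 63 = 60)
34969 - (-1)*E(v) = 34969 - (-1)*170 = 34969 - 1*(-170) = 34969 + 170 = 35139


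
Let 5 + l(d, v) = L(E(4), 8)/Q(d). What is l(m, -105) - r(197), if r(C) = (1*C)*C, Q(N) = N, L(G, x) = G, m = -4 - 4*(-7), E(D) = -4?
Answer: -232885/6 ≈ -38814.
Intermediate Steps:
m = 24 (m = -4 + 28 = 24)
l(d, v) = -5 - 4/d
r(C) = C² (r(C) = C*C = C²)
l(m, -105) - r(197) = (-5 - 4/24) - 1*197² = (-5 - 4*1/24) - 1*38809 = (-5 - ⅙) - 38809 = -31/6 - 38809 = -232885/6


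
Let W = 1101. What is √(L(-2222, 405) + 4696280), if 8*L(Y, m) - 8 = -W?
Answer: √75138294/4 ≈ 2167.1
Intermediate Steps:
L(Y, m) = -1093/8 (L(Y, m) = 1 + (-1*1101)/8 = 1 + (⅛)*(-1101) = 1 - 1101/8 = -1093/8)
√(L(-2222, 405) + 4696280) = √(-1093/8 + 4696280) = √(37569147/8) = √75138294/4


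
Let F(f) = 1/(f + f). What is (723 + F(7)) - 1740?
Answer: -14237/14 ≈ -1016.9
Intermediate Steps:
F(f) = 1/(2*f)
(723 + F(7)) - 1740 = (723 + (½)/7) - 1740 = (723 + (½)*(⅐)) - 1740 = (723 + 1/14) - 1740 = 10123/14 - 1740 = -14237/14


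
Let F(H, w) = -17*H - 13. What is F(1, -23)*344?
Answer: -10320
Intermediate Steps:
F(H, w) = -13 - 17*H
F(1, -23)*344 = (-13 - 17*1)*344 = (-13 - 17)*344 = -30*344 = -10320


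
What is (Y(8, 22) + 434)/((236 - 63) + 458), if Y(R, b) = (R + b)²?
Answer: 1334/631 ≈ 2.1141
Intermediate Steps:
(Y(8, 22) + 434)/((236 - 63) + 458) = ((8 + 22)² + 434)/((236 - 63) + 458) = (30² + 434)/(173 + 458) = (900 + 434)/631 = 1334*(1/631) = 1334/631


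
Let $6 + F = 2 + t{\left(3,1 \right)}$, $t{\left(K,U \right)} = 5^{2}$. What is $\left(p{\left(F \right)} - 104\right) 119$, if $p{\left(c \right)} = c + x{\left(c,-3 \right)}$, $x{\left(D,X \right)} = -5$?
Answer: $-10472$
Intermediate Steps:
$t{\left(K,U \right)} = 25$
$F = 21$ ($F = -6 + \left(2 + 25\right) = -6 + 27 = 21$)
$p{\left(c \right)} = -5 + c$ ($p{\left(c \right)} = c - 5 = -5 + c$)
$\left(p{\left(F \right)} - 104\right) 119 = \left(\left(-5 + 21\right) - 104\right) 119 = \left(16 - 104\right) 119 = \left(-88\right) 119 = -10472$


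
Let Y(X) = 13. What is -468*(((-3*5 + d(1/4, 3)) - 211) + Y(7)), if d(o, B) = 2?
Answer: 98748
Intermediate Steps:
-468*(((-3*5 + d(1/4, 3)) - 211) + Y(7)) = -468*(((-3*5 + 2) - 211) + 13) = -468*(((-15 + 2) - 211) + 13) = -468*((-13 - 211) + 13) = -468*(-224 + 13) = -468*(-211) = 98748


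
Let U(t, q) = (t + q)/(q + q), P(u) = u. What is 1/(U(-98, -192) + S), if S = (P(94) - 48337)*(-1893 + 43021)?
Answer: -192/380954515823 ≈ -5.0400e-10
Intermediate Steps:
U(t, q) = (q + t)/(2*q) (U(t, q) = (q + t)/((2*q)) = (q + t)*(1/(2*q)) = (q + t)/(2*q))
S = -1984138104 (S = (94 - 48337)*(-1893 + 43021) = -48243*41128 = -1984138104)
1/(U(-98, -192) + S) = 1/((½)*(-192 - 98)/(-192) - 1984138104) = 1/((½)*(-1/192)*(-290) - 1984138104) = 1/(145/192 - 1984138104) = 1/(-380954515823/192) = -192/380954515823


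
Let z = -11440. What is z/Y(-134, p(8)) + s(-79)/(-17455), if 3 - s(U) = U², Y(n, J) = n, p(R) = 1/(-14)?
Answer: 100260546/1169485 ≈ 85.730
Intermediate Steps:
p(R) = -1/14
s(U) = 3 - U²
z/Y(-134, p(8)) + s(-79)/(-17455) = -11440/(-134) + (3 - 1*(-79)²)/(-17455) = -11440*(-1/134) + (3 - 1*6241)*(-1/17455) = 5720/67 + (3 - 6241)*(-1/17455) = 5720/67 - 6238*(-1/17455) = 5720/67 + 6238/17455 = 100260546/1169485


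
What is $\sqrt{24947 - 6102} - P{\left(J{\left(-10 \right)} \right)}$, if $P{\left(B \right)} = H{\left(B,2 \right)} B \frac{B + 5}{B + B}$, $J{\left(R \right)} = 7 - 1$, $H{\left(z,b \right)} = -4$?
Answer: $22 + \sqrt{18845} \approx 159.28$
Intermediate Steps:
$J{\left(R \right)} = 6$
$P{\left(B \right)} = -10 - 2 B$ ($P{\left(B \right)} = - 4 B \frac{B + 5}{B + B} = - 4 B \frac{5 + B}{2 B} = -10 - 2 B$)
$\sqrt{24947 - 6102} - P{\left(J{\left(-10 \right)} \right)} = \sqrt{24947 - 6102} - \left(-10 - 12\right) = \sqrt{18845} - \left(-10 - 12\right) = \sqrt{18845} - -22 = \sqrt{18845} + 22 = 22 + \sqrt{18845}$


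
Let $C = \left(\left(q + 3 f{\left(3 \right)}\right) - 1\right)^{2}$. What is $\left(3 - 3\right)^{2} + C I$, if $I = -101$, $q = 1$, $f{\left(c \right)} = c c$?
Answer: $-73629$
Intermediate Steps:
$f{\left(c \right)} = c^{2}$
$C = 729$ ($C = \left(\left(1 + 3 \cdot 3^{2}\right) - 1\right)^{2} = \left(\left(1 + 3 \cdot 9\right) - 1\right)^{2} = \left(\left(1 + 27\right) - 1\right)^{2} = \left(28 - 1\right)^{2} = 27^{2} = 729$)
$\left(3 - 3\right)^{2} + C I = \left(3 - 3\right)^{2} + 729 \left(-101\right) = 0^{2} - 73629 = 0 - 73629 = -73629$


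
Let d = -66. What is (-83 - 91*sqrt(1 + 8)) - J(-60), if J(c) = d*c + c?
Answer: -4256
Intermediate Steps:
J(c) = -65*c (J(c) = -66*c + c = -65*c)
(-83 - 91*sqrt(1 + 8)) - J(-60) = (-83 - 91*sqrt(1 + 8)) - (-65)*(-60) = (-83 - 91*sqrt(9)) - 1*3900 = (-83 - 91*3) - 3900 = (-83 - 273) - 3900 = -356 - 3900 = -4256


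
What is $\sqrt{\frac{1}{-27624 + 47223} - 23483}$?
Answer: $\frac{2 i \sqrt{2255077187571}}{19599} \approx 153.24 i$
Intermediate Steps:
$\sqrt{\frac{1}{-27624 + 47223} - 23483} = \sqrt{\frac{1}{19599} - 23483} = \sqrt{- \frac{460243316}{19599}} = \frac{2 i \sqrt{2255077187571}}{19599}$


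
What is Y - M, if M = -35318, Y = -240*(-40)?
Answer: 44918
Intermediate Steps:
Y = 9600
Y - M = 9600 - 1*(-35318) = 9600 + 35318 = 44918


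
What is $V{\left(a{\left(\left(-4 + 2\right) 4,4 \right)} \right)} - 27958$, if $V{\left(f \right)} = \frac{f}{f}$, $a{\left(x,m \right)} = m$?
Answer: $-27957$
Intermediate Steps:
$V{\left(f \right)} = 1$
$V{\left(a{\left(\left(-4 + 2\right) 4,4 \right)} \right)} - 27958 = 1 - 27958 = -27957$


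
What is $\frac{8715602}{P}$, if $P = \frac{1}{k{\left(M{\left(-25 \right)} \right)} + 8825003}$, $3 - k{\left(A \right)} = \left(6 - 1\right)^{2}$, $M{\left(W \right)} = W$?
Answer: $76915022053562$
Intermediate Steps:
$k{\left(A \right)} = -22$ ($k{\left(A \right)} = 3 - \left(6 - 1\right)^{2} = 3 - 5^{2} = 3 - 25 = -22$)
$P = \frac{1}{8824981}$ ($P = \frac{1}{-22 + 8825003} = \frac{1}{8824981} \approx 1.1331 \cdot 10^{-7}$)
$\frac{8715602}{P} = 8715602 \frac{1}{\frac{1}{8824981}} = 8715602 \cdot 8824981 = 76915022053562$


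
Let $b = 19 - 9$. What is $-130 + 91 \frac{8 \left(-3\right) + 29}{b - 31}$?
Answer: $- \frac{455}{3} \approx -151.67$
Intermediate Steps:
$b = 10$ ($b = 19 - 9 = 10$)
$-130 + 91 \frac{8 \left(-3\right) + 29}{b - 31} = -130 + 91 \frac{8 \left(-3\right) + 29}{10 - 31} = -130 + 91 \frac{-24 + 29}{-21} = -130 + 91 \cdot 5 \left(- \frac{1}{21}\right) = -130 + 91 \left(- \frac{5}{21}\right) = -130 - \frac{65}{3} = - \frac{455}{3}$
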